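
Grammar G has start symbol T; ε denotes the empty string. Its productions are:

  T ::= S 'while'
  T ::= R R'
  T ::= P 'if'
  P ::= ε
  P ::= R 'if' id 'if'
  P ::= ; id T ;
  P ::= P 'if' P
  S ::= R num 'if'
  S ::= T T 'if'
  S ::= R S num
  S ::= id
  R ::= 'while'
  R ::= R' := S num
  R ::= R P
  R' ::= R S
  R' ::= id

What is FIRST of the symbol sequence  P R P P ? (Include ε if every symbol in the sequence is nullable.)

Add FIRST(P)\{ε} = { 'if', 'while', ;, id }; P is nullable, continue.
Add FIRST(R) = { 'while', id }; R is not nullable, stop.

{ 'if', 'while', ;, id }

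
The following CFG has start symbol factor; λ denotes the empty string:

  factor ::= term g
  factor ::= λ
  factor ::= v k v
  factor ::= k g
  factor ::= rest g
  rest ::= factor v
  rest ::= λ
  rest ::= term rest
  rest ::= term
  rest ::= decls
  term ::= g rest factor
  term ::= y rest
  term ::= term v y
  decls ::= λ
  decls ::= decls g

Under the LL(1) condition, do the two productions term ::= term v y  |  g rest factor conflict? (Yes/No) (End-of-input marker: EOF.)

Yes

FIRST(term v y) = { g, y } and FIRST(g rest factor) = { g }.
Both contain g, so the two alternatives are not disjoint — LL(1) conflict.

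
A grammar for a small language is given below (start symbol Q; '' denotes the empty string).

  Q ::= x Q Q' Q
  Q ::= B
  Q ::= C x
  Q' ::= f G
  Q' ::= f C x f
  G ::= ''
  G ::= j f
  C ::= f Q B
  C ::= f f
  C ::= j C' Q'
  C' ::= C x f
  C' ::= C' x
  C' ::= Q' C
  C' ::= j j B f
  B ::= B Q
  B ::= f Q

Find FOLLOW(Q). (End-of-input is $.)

Q is the start symbol, so $ ∈ FOLLOW(Q).
In Q ::= x Q Q' Q: add FIRST(Q' Q) = { f }.
In Q ::= x Q Q' Q: Q is at the end, add FOLLOW(Q) = { $, f, j, x }.
In C ::= f Q B: add FIRST(B) = { f }.
In B ::= B Q: Q is at the end, add FOLLOW(B) = { $, f, j, x }.
In B ::= f Q: Q is at the end, add FOLLOW(B) = { $, f, j, x }.
Union: FOLLOW(Q) = { $, f, j, x }.

{ $, f, j, x }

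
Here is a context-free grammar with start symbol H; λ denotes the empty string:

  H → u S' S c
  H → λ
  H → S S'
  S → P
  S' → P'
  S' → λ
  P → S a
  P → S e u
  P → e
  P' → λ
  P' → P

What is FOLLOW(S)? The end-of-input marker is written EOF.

{ EOF, a, c, e }

In H → u S' S c: add FIRST(c) = { c }.
In H → S S': add FIRST(S')\{λ} = { e }.
  Since S' is nullable, also add FOLLOW(H) = { EOF }.
In P → S a: add FIRST(a) = { a }.
In P → S e u: add FIRST(e u) = { e }.
Union: FOLLOW(S) = { EOF, a, c, e }.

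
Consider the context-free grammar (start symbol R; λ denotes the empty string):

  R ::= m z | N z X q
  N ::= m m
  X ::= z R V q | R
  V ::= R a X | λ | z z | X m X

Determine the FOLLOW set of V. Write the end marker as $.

{ q }

In X ::= z R V q: add FIRST(q) = { q }.
Union: FOLLOW(V) = { q }.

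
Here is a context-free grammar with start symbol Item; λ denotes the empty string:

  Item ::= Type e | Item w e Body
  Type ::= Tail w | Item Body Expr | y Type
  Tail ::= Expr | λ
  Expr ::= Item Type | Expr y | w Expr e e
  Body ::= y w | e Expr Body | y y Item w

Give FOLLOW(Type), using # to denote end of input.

{ e, w, y }

In Item ::= Type e: add FIRST(e) = { e }.
In Type ::= y Type: Type is at the end, add FOLLOW(Type) = { e, w, y }.
In Expr ::= Item Type: Type is at the end, add FOLLOW(Expr) = { e, w, y }.
Union: FOLLOW(Type) = { e, w, y }.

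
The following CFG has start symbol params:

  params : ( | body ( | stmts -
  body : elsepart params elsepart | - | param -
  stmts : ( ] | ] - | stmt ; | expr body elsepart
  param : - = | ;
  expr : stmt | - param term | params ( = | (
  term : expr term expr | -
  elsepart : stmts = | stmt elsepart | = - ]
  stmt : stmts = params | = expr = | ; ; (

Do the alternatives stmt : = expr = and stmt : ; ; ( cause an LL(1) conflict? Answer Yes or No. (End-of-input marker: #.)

FIRST(= expr =) = { = } and FIRST(; ; () = { ; }.
The FIRST sets are disjoint and neither alternative is nullable — no conflict.

No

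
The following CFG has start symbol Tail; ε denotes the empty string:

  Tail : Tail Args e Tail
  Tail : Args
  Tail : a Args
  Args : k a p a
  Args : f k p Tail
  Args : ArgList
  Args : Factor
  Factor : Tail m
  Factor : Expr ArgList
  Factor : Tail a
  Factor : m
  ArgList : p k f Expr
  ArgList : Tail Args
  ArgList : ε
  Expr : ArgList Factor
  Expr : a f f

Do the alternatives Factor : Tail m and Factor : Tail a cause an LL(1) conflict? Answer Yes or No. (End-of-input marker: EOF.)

FIRST(Tail m) = { a, e, f, k, m, p } and FIRST(Tail a) = { a, e, f, k, m, p }.
Both contain a, so the two alternatives are not disjoint — LL(1) conflict.

Yes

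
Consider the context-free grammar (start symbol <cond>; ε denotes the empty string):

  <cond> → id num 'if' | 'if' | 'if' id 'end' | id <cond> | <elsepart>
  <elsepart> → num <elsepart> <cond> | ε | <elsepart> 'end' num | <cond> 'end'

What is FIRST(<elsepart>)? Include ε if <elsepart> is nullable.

<elsepart> → num <elsepart> <cond> contributes {num}.
<elsepart> → ε contributes ε.
From <elsepart> → <elsepart> 'end' num: <elsepart> nullable, take FIRST(<elsepart>) ∪ {'end'} = { 'end', 'if', id, num }.
From <elsepart> → <cond> 'end': <cond> nullable, take FIRST(<cond>) ∪ {'end'} = { 'end', 'if', id, num }.
Union: FIRST(<elsepart>) = { 'end', 'if', id, num, ε }.

{ 'end', 'if', id, num, ε }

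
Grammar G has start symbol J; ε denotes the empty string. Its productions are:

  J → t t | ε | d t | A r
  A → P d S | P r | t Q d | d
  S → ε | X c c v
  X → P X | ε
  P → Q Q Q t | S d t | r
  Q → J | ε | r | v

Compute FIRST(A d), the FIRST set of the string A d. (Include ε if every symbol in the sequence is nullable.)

Add FIRST(A) = { c, d, r, t, v }; A is not nullable, stop.

{ c, d, r, t, v }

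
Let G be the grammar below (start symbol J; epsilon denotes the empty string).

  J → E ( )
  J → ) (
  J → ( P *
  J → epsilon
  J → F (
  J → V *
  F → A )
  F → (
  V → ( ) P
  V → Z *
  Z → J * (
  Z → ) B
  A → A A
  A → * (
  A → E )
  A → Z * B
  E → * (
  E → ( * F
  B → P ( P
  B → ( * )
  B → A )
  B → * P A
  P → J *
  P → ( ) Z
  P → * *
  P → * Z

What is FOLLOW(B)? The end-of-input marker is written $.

In Z → ) B: B is at the end, add FOLLOW(Z) = { (, ), * }.
In A → Z * B: B is at the end, add FOLLOW(A) = { (, ), * }.
Union: FOLLOW(B) = { (, ), * }.

{ (, ), * }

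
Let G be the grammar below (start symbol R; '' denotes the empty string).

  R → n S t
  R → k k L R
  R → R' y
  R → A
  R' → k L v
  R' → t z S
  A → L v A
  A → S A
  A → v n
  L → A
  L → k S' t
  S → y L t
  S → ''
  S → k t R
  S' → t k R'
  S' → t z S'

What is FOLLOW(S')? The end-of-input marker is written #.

{ t }

In L → k S' t: add FIRST(t) = { t }.
In S' → t z S': S' is at the end, add FOLLOW(S') = { t }.
Union: FOLLOW(S') = { t }.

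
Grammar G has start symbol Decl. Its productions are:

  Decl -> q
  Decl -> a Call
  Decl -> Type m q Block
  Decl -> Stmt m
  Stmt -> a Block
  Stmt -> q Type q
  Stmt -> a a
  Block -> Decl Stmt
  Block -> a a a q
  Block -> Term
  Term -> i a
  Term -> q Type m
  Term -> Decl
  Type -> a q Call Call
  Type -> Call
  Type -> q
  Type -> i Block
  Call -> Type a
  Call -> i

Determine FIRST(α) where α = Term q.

Add FIRST(Term) = { a, i, q }; Term is not nullable, stop.

{ a, i, q }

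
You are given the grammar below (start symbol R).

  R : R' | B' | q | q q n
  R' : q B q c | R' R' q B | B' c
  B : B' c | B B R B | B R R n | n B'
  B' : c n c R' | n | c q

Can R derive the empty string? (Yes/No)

No nonterminal in this grammar is nullable.
No production of R has an RHS whose symbols are all nullable, so R is not nullable.

No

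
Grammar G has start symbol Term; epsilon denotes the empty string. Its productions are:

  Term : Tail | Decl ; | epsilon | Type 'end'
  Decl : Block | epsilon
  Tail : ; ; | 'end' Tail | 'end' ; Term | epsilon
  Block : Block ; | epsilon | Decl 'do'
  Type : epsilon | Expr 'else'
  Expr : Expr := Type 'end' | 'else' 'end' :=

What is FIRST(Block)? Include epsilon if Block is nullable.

From Block : Block ;: Block nullable, take FIRST(Block) ∪ {;} = { 'do', ; }.
Block : epsilon contributes epsilon.
From Block : Decl 'do': Decl nullable, take FIRST(Decl) ∪ {'do'} = { 'do', ; }.
Union: FIRST(Block) = { 'do', ;, epsilon }.

{ 'do', ;, epsilon }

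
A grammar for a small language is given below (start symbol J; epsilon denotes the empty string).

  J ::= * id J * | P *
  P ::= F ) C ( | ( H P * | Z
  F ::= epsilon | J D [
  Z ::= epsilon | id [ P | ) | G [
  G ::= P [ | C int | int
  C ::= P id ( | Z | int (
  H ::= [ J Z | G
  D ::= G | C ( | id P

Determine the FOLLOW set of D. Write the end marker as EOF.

In F ::= J D [: add FIRST([) = { [ }.
Union: FOLLOW(D) = { [ }.

{ [ }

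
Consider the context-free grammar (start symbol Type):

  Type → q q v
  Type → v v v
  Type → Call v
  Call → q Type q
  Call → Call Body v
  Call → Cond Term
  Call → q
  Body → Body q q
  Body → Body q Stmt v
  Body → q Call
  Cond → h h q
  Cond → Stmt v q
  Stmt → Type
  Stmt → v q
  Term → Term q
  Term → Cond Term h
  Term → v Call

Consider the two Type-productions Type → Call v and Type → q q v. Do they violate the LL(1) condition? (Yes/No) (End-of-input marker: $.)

FIRST(Call v) = { h, q, v } and FIRST(q q v) = { q }.
Both contain q, so the two alternatives are not disjoint — LL(1) conflict.

Yes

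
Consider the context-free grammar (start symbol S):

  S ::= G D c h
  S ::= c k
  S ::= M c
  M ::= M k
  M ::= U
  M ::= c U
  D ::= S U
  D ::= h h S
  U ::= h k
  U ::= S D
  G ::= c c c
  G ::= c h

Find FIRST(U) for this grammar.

{ c, h }

U ::= h k contributes {h}.
From U ::= S D: add FIRST(S) = { c, h }.
Union: FIRST(U) = { c, h }.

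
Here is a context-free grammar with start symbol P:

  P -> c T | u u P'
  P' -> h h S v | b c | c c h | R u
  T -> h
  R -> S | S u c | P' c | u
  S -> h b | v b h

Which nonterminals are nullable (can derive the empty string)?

No nonterminal has an empty production or an RHS whose symbols are all nullable.

{ } (none)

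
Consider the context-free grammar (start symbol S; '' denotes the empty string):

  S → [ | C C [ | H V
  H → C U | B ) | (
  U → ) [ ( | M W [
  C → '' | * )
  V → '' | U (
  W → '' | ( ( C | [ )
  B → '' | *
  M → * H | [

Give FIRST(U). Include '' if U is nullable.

{ ), *, [ }

U → ) [ ( contributes {)}.
From U → M W [: add FIRST(M) = { *, [ }.
Union: FIRST(U) = { ), *, [ }.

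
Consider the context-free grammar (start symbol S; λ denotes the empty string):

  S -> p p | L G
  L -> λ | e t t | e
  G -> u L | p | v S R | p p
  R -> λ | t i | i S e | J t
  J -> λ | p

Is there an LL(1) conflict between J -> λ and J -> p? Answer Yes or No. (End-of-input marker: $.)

FIRST(λ) = { λ } and FIRST(p) = { p }.
The first is nullable but FOLLOW(J) = { t } is disjoint from FIRST of the second.

No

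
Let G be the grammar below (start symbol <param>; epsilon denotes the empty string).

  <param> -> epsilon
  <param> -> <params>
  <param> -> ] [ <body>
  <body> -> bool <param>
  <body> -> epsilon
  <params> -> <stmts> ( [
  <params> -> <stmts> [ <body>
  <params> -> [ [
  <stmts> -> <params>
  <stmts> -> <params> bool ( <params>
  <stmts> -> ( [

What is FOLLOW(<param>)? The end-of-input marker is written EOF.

<param> is the start symbol, so EOF ∈ FOLLOW(<param>).
In <body> -> bool <param>: <param> is at the end, add FOLLOW(<body>) = { EOF, (, [, bool }.
Union: FOLLOW(<param>) = { EOF, (, [, bool }.

{ EOF, (, [, bool }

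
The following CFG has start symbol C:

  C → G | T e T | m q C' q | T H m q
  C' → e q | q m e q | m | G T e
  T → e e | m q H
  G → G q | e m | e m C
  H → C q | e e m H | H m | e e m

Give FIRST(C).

{ e, m }

From C → G: add FIRST(G) = { e }.
From C → T e T: add FIRST(T) = { e, m }.
C → m q C' q contributes {m}.
From C → T H m q: add FIRST(T) = { e, m }.
Union: FIRST(C) = { e, m }.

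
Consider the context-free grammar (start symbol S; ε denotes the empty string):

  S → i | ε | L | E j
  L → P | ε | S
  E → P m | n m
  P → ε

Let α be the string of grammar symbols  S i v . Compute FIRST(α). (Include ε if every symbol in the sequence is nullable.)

{ i, m, n }

Add FIRST(S)\{ε} = { i, m, n }; S is nullable, continue.
i is a terminal; add {i} and stop.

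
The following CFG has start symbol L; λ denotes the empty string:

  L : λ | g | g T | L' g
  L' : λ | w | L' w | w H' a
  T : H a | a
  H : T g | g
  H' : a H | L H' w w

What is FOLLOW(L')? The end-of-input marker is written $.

{ g, w }

In L : L' g: add FIRST(g) = { g }.
In L' : L' w: add FIRST(w) = { w }.
Union: FOLLOW(L') = { g, w }.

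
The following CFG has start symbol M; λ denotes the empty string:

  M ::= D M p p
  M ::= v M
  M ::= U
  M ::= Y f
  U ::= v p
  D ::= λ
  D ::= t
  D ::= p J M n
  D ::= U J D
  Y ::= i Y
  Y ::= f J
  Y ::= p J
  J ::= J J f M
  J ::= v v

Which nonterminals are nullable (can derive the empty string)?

{ D }

Directly nullable (have an λ-production): D.
No other nonterminal has a production whose RHS symbols are all nullable.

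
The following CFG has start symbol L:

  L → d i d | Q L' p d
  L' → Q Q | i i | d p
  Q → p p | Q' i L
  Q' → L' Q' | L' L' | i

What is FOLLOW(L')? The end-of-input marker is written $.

In L → Q L' p d: add FIRST(p d) = { p }.
In Q' → L' Q': add FIRST(Q') = { d, i, p }.
In Q' → L' L': add FIRST(L') = { d, i, p }.
In Q' → L' L': L' is at the end, add FOLLOW(Q') = { i }.
Union: FOLLOW(L') = { d, i, p }.

{ d, i, p }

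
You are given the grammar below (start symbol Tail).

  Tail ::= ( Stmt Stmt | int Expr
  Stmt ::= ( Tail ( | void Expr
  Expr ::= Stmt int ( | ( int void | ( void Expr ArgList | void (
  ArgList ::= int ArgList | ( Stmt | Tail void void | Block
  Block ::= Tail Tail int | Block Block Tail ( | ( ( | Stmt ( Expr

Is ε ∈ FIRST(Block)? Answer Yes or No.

No nonterminal in this grammar is nullable.
No production of Block has an RHS whose symbols are all nullable, so Block is not nullable.

No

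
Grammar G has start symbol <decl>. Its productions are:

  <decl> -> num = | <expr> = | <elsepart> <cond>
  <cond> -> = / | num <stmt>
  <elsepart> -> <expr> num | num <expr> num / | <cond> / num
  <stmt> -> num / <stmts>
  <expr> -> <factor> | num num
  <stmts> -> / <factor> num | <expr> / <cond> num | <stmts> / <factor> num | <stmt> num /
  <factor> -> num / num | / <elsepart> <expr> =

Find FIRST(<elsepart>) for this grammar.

From <elsepart> -> <expr> num: add FIRST(<expr>) = { /, num }.
<elsepart> -> num <expr> num / contributes {num}.
From <elsepart> -> <cond> / num: add FIRST(<cond>) = { =, num }.
Union: FIRST(<elsepart>) = { /, =, num }.

{ /, =, num }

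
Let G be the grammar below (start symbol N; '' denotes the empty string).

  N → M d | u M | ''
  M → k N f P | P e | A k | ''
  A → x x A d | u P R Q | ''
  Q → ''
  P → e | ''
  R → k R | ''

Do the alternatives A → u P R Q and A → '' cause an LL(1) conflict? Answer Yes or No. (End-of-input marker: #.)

FIRST(u P R Q) = { u } and FIRST('') = { '' }.
The second is nullable but FOLLOW(A) = { d, k } is disjoint from FIRST of the first.

No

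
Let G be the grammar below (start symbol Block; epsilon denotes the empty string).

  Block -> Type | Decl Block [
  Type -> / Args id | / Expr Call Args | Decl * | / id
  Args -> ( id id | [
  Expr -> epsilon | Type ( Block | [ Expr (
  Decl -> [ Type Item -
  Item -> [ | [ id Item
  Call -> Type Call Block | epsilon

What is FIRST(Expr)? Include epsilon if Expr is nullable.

Expr -> epsilon contributes epsilon.
From Expr -> Type ( Block: add FIRST(Type) = { /, [ }.
Expr -> [ Expr ( contributes {[}.
Union: FIRST(Expr) = { /, [, epsilon }.

{ /, [, epsilon }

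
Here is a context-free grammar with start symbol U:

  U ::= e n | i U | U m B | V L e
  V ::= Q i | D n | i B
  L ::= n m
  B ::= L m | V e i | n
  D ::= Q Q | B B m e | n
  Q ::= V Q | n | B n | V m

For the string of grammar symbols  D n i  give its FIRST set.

Add FIRST(D) = { i, n }; D is not nullable, stop.

{ i, n }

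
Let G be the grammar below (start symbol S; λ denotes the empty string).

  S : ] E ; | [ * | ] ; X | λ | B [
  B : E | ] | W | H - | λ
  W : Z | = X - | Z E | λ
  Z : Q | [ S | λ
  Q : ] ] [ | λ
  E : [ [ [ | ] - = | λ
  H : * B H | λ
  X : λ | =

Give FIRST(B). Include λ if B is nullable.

{ *, -, =, [, ], λ }

From B : E: add FIRST(E) = { [, ], λ } (including λ since E is nullable).
B : ] contributes {]}.
From B : W: add FIRST(W) = { =, [, ], λ } (including λ since W is nullable).
From B : H -: H nullable, take FIRST(H) ∪ {-} = { *, - }.
B : λ contributes λ.
Union: FIRST(B) = { *, -, =, [, ], λ }.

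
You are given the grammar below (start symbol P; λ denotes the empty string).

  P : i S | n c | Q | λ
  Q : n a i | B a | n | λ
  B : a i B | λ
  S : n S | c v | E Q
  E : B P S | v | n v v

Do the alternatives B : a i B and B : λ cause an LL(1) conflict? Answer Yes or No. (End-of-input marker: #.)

FIRST(a i B) = { a } and FIRST(λ) = { λ }.
The second alternative is nullable and FOLLOW(B) = { a, c, i, n, v } shares a with FIRST of the first — conflict.

Yes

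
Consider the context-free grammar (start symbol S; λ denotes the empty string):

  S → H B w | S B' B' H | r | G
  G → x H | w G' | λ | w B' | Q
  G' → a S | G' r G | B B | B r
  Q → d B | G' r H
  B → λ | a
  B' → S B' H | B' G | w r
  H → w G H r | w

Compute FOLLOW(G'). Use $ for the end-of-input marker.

In G → w G': G' is at the end, add FOLLOW(G) = { $, a, d, r, w, x }.
In G' → G' r G: add FIRST(r G) = { r }.
In Q → G' r H: add FIRST(r H) = { r }.
Union: FOLLOW(G') = { $, a, d, r, w, x }.

{ $, a, d, r, w, x }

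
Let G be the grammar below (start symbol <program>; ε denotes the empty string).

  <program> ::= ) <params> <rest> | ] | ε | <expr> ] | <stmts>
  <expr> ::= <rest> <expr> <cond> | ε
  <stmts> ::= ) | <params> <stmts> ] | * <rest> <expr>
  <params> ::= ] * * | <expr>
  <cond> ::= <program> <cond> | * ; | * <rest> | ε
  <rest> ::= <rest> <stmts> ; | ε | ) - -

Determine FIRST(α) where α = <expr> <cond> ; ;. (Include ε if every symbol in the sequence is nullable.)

{ ), *, ;, ] }

Add FIRST(<expr>)\{ε} = { ), *, ] }; <expr> is nullable, continue.
Add FIRST(<cond>)\{ε} = { ), *, ] }; <cond> is nullable, continue.
; is a terminal; add {;} and stop.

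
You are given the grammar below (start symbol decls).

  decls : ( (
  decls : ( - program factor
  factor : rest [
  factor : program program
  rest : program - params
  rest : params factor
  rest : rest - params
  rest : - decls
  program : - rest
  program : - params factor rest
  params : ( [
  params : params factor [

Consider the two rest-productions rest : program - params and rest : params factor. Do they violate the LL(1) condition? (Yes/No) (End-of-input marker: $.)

FIRST(program - params) = { - } and FIRST(params factor) = { ( }.
The FIRST sets are disjoint and neither alternative is nullable — no conflict.

No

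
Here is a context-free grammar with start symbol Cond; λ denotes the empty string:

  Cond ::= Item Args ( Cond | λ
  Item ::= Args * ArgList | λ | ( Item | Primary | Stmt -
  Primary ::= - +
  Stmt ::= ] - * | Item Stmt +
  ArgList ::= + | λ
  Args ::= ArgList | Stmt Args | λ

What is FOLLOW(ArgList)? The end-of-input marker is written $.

In Item ::= Args * ArgList: ArgList is at the end, add FOLLOW(Item) = { (, *, +, -, ] }.
In Args ::= ArgList: ArgList is at the end, add FOLLOW(Args) = { (, * }.
Union: FOLLOW(ArgList) = { (, *, +, -, ] }.

{ (, *, +, -, ] }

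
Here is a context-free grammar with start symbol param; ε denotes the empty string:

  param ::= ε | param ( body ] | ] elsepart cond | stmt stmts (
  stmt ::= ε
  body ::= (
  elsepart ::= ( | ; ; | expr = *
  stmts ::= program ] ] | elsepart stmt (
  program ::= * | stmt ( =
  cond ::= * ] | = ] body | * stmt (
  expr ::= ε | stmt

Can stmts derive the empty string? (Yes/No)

No

Nullable nonterminals: expr, param, stmt.
No production of stmts has an RHS whose symbols are all nullable, so stmts is not nullable.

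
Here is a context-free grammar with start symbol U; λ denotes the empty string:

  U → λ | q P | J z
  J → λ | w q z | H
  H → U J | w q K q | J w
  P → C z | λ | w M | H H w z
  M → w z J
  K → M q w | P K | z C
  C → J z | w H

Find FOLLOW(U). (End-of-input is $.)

{ $, q, w, z }

U is the start symbol, so $ ∈ FOLLOW(U).
In H → U J: add FIRST(J)\{λ} = { q, w, z }.
  Since J is nullable, also add FOLLOW(H) = { $, q, w, z }.
Union: FOLLOW(U) = { $, q, w, z }.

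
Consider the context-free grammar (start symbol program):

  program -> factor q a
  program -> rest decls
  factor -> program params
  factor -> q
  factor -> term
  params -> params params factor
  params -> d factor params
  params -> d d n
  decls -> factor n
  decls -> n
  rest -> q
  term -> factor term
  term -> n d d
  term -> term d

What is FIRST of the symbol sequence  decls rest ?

{ n, q }

Add FIRST(decls) = { n, q }; decls is not nullable, stop.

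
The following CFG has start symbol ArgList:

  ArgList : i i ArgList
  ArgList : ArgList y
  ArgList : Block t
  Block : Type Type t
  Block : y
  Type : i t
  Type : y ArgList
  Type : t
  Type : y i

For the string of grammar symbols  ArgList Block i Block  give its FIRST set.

{ i, t, y }

Add FIRST(ArgList) = { i, t, y }; ArgList is not nullable, stop.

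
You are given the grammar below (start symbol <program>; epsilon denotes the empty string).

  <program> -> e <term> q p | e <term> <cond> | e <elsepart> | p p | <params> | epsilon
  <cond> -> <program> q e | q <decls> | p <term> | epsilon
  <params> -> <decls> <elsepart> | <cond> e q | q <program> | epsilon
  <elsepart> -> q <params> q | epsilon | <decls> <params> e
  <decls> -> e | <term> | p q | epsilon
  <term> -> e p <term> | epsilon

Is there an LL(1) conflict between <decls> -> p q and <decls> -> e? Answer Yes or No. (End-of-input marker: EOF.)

No

FIRST(p q) = { p } and FIRST(e) = { e }.
The FIRST sets are disjoint and neither alternative is nullable — no conflict.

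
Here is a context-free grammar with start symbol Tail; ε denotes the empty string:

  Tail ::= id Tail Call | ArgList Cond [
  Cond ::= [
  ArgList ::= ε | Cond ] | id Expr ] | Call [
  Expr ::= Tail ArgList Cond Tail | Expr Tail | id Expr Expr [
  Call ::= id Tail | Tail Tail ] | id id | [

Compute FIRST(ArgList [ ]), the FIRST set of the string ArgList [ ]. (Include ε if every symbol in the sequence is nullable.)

{ [, id }

Add FIRST(ArgList)\{ε} = { [, id }; ArgList is nullable, continue.
[ is a terminal; add {[} and stop.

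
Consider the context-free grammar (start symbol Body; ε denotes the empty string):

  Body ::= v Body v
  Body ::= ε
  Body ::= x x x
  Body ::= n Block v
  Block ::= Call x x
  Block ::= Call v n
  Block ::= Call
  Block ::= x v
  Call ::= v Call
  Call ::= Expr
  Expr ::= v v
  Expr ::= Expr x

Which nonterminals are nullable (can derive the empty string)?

Directly nullable (have an ε-production): Body.
No other nonterminal has a production whose RHS symbols are all nullable.

{ Body }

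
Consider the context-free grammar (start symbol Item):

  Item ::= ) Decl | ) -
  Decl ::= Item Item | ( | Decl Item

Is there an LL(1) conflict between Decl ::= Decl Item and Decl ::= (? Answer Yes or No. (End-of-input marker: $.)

FIRST(Decl Item) = { (, ) } and FIRST(() = { ( }.
Both contain (, so the two alternatives are not disjoint — LL(1) conflict.

Yes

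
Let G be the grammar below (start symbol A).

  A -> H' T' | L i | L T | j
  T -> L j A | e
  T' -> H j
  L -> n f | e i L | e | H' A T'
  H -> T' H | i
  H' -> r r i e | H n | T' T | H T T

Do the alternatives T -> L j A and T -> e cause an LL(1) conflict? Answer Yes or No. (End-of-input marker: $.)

FIRST(L j A) = { e, i, n, r } and FIRST(e) = { e }.
Both contain e, so the two alternatives are not disjoint — LL(1) conflict.

Yes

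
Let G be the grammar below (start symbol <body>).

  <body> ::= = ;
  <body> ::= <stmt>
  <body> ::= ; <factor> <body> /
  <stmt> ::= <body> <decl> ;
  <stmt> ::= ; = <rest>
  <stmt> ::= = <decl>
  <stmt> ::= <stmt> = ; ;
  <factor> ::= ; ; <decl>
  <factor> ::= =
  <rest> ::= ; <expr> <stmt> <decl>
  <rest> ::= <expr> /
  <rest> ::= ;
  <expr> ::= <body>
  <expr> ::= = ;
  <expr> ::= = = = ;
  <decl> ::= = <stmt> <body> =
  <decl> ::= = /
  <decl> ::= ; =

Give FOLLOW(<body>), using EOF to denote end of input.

{ EOF, /, ;, = }

<body> is the start symbol, so EOF ∈ FOLLOW(<body>).
In <body> ::= ; <factor> <body> /: add FIRST(/) = { / }.
In <stmt> ::= <body> <decl> ;: add FIRST(<decl> ;) = { ;, = }.
In <expr> ::= <body>: <body> is at the end, add FOLLOW(<expr>) = { /, ;, = }.
In <decl> ::= = <stmt> <body> =: add FIRST(=) = { = }.
Union: FOLLOW(<body>) = { EOF, /, ;, = }.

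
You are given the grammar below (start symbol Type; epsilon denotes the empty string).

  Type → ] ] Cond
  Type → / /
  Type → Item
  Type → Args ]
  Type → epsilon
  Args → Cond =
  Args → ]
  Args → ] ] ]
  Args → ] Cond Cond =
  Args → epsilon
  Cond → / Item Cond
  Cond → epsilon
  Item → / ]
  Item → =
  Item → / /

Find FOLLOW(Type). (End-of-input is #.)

{ # }

Type is the start symbol, so # ∈ FOLLOW(Type).
Union: FOLLOW(Type) = { # }.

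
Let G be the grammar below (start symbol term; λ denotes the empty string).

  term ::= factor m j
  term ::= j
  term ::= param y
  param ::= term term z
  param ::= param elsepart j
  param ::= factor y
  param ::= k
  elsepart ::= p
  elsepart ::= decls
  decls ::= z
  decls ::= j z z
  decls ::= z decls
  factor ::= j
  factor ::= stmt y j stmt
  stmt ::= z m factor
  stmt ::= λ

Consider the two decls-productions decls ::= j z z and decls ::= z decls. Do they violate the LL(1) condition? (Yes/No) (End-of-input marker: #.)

FIRST(j z z) = { j } and FIRST(z decls) = { z }.
The FIRST sets are disjoint and neither alternative is nullable — no conflict.

No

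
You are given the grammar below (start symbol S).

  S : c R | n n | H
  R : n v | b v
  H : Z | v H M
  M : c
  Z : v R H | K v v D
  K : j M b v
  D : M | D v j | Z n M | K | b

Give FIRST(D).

{ b, c, j, v }

From D : M: add FIRST(M) = { c }.
From D : D v j: add FIRST(D) = { b, c, j, v }.
From D : Z n M: add FIRST(Z) = { j, v }.
From D : K: add FIRST(K) = { j }.
D : b contributes {b}.
Union: FIRST(D) = { b, c, j, v }.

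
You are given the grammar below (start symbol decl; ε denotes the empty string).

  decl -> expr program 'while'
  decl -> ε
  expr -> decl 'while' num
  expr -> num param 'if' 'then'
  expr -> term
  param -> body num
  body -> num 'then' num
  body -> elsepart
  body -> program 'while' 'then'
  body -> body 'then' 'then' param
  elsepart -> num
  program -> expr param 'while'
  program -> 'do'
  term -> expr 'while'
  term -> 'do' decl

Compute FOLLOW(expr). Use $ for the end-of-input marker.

In decl -> expr program 'while': add FIRST(program 'while') = { 'do', 'while', num }.
In program -> expr param 'while': add FIRST(param 'while') = { 'do', 'while', num }.
In term -> expr 'while': add FIRST('while') = { 'while' }.
Union: FOLLOW(expr) = { 'do', 'while', num }.

{ 'do', 'while', num }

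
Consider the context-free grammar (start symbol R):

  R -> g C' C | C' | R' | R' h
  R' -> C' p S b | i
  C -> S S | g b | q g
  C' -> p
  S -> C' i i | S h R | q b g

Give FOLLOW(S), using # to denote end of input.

In R' -> C' p S b: add FIRST(b) = { b }.
In C -> S S: add FIRST(S) = { p, q }.
In C -> S S: S is at the end, add FOLLOW(C) = { #, b, h, p, q }.
In S -> S h R: add FIRST(h R) = { h }.
Union: FOLLOW(S) = { #, b, h, p, q }.

{ #, b, h, p, q }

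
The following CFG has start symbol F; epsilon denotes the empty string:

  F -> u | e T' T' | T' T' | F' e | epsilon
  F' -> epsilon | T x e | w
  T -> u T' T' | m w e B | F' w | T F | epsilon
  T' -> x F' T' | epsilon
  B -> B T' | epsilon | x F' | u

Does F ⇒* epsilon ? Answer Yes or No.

Yes

F has an epsilon-production, so F ⇒ epsilon.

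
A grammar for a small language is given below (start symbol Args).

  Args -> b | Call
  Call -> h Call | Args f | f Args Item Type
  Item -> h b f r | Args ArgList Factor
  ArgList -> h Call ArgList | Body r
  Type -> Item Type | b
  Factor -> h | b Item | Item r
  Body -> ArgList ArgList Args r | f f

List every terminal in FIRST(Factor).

{ b, f, h }

Factor -> h contributes {h}.
Factor -> b Item contributes {b}.
From Factor -> Item r: add FIRST(Item) = { b, f, h }.
Union: FIRST(Factor) = { b, f, h }.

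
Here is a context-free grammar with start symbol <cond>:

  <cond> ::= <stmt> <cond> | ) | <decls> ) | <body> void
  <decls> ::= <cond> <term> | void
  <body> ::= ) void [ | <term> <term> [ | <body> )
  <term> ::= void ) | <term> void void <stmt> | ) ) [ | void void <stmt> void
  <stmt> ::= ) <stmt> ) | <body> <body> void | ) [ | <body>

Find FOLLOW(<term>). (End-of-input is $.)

{ ), [, void }

In <decls> ::= <cond> <term>: <term> is at the end, add FOLLOW(<decls>) = { ) }.
In <body> ::= <term> <term> [: add FIRST(<term> [) = { ), void }.
In <body> ::= <term> <term> [: add FIRST([) = { [ }.
In <term> ::= <term> void void <stmt>: add FIRST(void void <stmt>) = { void }.
Union: FOLLOW(<term>) = { ), [, void }.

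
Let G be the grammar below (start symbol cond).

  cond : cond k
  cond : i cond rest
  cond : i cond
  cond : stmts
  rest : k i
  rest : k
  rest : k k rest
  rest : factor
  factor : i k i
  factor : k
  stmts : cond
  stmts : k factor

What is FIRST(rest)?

rest : k i contributes {k}.
rest : k contributes {k}.
rest : k k rest contributes {k}.
From rest : factor: add FIRST(factor) = { i, k }.
Union: FIRST(rest) = { i, k }.

{ i, k }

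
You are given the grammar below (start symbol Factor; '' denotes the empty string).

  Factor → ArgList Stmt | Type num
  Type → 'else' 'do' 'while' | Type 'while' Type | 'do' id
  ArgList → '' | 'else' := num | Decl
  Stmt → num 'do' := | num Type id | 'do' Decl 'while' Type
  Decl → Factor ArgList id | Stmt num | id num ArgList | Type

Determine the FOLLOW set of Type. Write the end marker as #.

In Factor → Type num: add FIRST(num) = { num }.
In Type → Type 'while' Type: add FIRST('while' Type) = { 'while' }.
In Type → Type 'while' Type: Type is at the end, add FOLLOW(Type) = { #, 'do', 'else', 'while', id, num }.
In Stmt → num Type id: add FIRST(id) = { id }.
In Stmt → 'do' Decl 'while' Type: Type is at the end, add FOLLOW(Stmt) = { #, 'do', 'else', id, num }.
In Decl → Type: Type is at the end, add FOLLOW(Decl) = { 'do', 'while', id, num }.
Union: FOLLOW(Type) = { #, 'do', 'else', 'while', id, num }.

{ #, 'do', 'else', 'while', id, num }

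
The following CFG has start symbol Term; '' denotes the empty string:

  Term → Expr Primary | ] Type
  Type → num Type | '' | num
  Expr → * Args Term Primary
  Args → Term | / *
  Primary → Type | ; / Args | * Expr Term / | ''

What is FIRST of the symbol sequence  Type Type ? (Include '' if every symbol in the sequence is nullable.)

Add FIRST(Type)\{''} = { num }; Type is nullable, continue.
Add FIRST(Type)\{''} = { num }; Type is nullable, continue.
Every symbol is nullable, so include ''.

{ num, '' }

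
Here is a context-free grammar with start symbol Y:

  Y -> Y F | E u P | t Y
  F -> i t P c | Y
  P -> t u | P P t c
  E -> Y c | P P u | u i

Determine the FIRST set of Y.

From Y -> Y F: add FIRST(Y) = { t, u }.
From Y -> E u P: add FIRST(E) = { t, u }.
Y -> t Y contributes {t}.
Union: FIRST(Y) = { t, u }.

{ t, u }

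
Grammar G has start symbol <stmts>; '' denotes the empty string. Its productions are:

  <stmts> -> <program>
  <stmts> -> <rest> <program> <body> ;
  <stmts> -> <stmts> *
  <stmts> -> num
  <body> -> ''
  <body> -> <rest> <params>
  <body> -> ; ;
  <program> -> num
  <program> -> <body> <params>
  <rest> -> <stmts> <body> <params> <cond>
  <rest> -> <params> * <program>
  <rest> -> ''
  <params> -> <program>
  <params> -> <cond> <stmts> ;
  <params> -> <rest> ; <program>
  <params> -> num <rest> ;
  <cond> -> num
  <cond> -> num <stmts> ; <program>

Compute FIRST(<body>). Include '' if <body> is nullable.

{ ;, num, '' }

<body> -> '' contributes ''.
From <body> -> <rest> <params>: <rest> nullable, take FIRST(<rest>) ∪ FIRST(<params>) = { ;, num }.
<body> -> ; ; contributes {;}.
Union: FIRST(<body>) = { ;, num, '' }.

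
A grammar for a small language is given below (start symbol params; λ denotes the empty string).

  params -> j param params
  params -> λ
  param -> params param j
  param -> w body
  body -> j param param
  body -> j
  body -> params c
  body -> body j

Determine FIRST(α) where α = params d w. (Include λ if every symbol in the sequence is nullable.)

{ d, j }

Add FIRST(params)\{λ} = { j }; params is nullable, continue.
d is a terminal; add {d} and stop.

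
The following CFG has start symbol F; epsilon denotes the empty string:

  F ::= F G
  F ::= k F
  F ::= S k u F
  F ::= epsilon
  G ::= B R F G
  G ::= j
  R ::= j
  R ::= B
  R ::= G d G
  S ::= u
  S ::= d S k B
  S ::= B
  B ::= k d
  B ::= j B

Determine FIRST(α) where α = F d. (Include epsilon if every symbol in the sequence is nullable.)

{ d, j, k, u }

Add FIRST(F)\{epsilon} = { d, j, k, u }; F is nullable, continue.
d is a terminal; add {d} and stop.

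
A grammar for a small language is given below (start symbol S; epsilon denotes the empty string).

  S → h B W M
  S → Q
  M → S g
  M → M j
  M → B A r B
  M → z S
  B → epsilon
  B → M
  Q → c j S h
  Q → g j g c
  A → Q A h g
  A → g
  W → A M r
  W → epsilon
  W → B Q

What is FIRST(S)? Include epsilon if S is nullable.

S → h B W M contributes {h}.
From S → Q: add FIRST(Q) = { c, g }.
Union: FIRST(S) = { c, g, h }.

{ c, g, h }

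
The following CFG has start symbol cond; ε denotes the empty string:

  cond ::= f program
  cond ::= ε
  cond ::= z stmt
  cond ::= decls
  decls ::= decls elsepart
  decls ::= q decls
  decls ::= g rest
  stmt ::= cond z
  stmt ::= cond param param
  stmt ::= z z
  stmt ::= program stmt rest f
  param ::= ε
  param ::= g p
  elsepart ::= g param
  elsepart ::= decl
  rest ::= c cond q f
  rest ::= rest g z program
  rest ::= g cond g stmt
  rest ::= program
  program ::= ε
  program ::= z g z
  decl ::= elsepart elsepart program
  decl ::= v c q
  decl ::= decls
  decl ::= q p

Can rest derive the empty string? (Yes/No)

rest ::= program and each of program is nullable, so rest ⇒* ε.

Yes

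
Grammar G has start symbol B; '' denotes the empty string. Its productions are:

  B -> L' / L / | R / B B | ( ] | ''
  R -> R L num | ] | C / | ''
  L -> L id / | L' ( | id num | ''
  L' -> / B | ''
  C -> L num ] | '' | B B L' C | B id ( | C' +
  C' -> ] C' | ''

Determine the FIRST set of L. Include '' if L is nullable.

{ (, /, id, '' }

From L -> L id /: L nullable, take FIRST(L) ∪ {id} = { (, /, id }.
From L -> L' (: L' nullable, take FIRST(L') ∪ {(} = { (, / }.
L -> id num contributes {id}.
L -> '' contributes ''.
Union: FIRST(L) = { (, /, id, '' }.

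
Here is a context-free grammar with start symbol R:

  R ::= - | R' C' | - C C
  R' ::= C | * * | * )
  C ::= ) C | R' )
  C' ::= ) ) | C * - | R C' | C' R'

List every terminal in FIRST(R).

R ::= - contributes {-}.
From R ::= R' C': add FIRST(R') = { ), * }.
R ::= - C C contributes {-}.
Union: FIRST(R) = { ), *, - }.

{ ), *, - }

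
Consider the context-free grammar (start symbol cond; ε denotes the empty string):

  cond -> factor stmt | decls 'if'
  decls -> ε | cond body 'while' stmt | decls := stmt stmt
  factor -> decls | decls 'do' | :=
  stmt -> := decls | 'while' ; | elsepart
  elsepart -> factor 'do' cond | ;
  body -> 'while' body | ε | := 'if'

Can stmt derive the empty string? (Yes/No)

No

Nullable nonterminals: body, decls, factor.
No production of stmt has an RHS whose symbols are all nullable, so stmt is not nullable.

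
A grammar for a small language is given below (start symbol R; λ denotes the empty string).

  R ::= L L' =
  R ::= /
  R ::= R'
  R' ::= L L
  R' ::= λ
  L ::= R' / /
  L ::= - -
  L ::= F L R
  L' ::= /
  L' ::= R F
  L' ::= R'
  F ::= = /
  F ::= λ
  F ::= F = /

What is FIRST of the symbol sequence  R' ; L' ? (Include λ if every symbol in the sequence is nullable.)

{ -, /, ;, = }

Add FIRST(R')\{λ} = { -, /, = }; R' is nullable, continue.
; is a terminal; add {;} and stop.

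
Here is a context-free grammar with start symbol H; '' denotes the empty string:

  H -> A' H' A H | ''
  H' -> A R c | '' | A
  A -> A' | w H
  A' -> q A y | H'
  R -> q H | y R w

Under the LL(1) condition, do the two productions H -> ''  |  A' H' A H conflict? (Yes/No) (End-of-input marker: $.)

FIRST('') = { '' } and FIRST(A' H' A H) = { q, w, y, '' }.
Both alternatives are nullable, violating the LL(1) condition.

Yes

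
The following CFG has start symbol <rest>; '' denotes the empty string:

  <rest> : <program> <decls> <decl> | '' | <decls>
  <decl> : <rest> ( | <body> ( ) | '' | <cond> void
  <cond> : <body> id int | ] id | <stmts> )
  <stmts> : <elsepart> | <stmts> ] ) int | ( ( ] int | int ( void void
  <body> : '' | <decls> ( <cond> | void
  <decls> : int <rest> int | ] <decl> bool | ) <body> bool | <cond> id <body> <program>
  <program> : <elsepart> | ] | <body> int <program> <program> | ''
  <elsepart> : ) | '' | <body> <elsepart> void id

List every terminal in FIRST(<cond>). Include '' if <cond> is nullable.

{ (, ), ], id, int, void }

From <cond> : <body> id int: <body> nullable, take FIRST(<body>) ∪ {id} = { (, ), ], id, int, void }.
<cond> : ] id contributes {]}.
From <cond> : <stmts> ): <stmts> nullable, take FIRST(<stmts>) ∪ {)} = { (, ), ], id, int, void }.
Union: FIRST(<cond>) = { (, ), ], id, int, void }.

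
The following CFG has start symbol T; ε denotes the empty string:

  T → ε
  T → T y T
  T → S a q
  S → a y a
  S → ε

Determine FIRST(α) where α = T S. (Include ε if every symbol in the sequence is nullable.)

{ a, y, ε }

Add FIRST(T)\{ε} = { a, y }; T is nullable, continue.
Add FIRST(S)\{ε} = { a }; S is nullable, continue.
Every symbol is nullable, so include ε.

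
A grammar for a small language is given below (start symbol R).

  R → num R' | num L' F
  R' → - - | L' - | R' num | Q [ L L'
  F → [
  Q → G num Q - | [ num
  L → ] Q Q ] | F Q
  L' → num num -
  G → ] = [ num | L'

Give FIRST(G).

G → ] = [ num contributes {]}.
From G → L': add FIRST(L') = { num }.
Union: FIRST(G) = { ], num }.

{ ], num }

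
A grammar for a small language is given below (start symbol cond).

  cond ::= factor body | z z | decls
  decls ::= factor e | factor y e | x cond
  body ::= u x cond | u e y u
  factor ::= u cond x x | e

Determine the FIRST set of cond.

From cond ::= factor body: add FIRST(factor) = { e, u }.
cond ::= z z contributes {z}.
From cond ::= decls: add FIRST(decls) = { e, u, x }.
Union: FIRST(cond) = { e, u, x, z }.

{ e, u, x, z }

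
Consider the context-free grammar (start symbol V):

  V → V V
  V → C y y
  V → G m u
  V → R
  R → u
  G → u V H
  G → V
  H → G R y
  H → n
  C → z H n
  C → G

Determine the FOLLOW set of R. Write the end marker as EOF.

{ EOF, m, n, u, y, z }

In V → R: R is at the end, add FOLLOW(V) = { EOF, m, n, u, y, z }.
In H → G R y: add FIRST(y) = { y }.
Union: FOLLOW(R) = { EOF, m, n, u, y, z }.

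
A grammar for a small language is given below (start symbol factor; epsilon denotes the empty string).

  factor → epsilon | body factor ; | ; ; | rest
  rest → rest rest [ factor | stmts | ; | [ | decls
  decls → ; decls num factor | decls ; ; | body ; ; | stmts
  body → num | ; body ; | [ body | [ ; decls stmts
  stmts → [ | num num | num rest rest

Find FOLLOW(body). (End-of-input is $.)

In factor → body factor ;: add FIRST(factor ;) = { ;, [, num }.
In decls → body ; ;: add FIRST(; ;) = { ; }.
In body → ; body ;: add FIRST(;) = { ; }.
In body → [ body: body is at the end, add FOLLOW(body) = { ;, [, num }.
Union: FOLLOW(body) = { ;, [, num }.

{ ;, [, num }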